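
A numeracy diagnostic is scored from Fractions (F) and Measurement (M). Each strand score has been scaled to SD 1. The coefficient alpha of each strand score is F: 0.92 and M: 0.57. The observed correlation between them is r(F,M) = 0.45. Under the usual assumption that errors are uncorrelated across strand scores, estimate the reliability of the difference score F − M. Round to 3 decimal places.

0.536

Var(F−M) = 1 + 1 − 2·0.45 = 2 − 0.9 = 1.1.
With uncorrelated errors the cross-covariances are all true-score covariance, so they carry over unchanged; only the diagonal terms shrink to ρᵢσᵢ².
True-score variance = [0.92 + 0.57] − 0.9 = 1.49 − 0.9 = 0.59.
Reliability = 0.59 / 1.1 = 0.536.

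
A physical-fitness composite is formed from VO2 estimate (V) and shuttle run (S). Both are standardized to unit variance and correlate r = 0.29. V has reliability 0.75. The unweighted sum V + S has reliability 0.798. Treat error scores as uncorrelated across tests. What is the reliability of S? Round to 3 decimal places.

Var(V+S) = 2 + 2·0.29 = 2.580.
True-score variance = ρ_V + ρ_S + 2·0.29, so 0.798 = (0.75 + ρ_S + 0.58) / 2.580.
ρ_S = 0.798·2.580 − 0.75 − 0.58 = 0.729.

0.729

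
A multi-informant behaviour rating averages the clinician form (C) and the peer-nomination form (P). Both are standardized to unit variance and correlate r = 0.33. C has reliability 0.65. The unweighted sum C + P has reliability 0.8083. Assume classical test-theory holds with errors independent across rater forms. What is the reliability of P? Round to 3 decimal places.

0.840

Var(C+P) = 2 + 2·0.33 = 2.660.
True-score variance = ρ_C + ρ_P + 2·0.33, so 0.8083 = (0.65 + ρ_P + 0.66) / 2.660.
ρ_P = 0.8083·2.660 − 0.65 − 0.66 = 0.840.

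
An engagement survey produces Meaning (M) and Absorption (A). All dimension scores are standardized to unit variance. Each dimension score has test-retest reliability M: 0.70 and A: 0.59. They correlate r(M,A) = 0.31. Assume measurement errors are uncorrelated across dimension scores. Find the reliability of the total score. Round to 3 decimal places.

0.729

Var(M+A) = 2 + 2·[0.31] = 2 + 0.62 = 2.62.
Because errors are independent across components, Cov(Tᵢ,Tⱼ) = Cov(Xᵢ,Xⱼ); the off-diagonal part of the true-score variance is the same as above.
True-score variance = [0.70 + 0.59] + 0.62 = 1.29 + 0.62 = 1.91.
Reliability = 1.91 / 2.62 = 0.729.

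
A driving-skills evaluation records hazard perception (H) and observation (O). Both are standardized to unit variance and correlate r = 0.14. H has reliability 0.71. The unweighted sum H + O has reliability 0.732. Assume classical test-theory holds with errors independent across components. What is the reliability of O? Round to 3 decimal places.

Var(H+O) = 2 + 2·0.14 = 2.280.
True-score variance = ρ_H + ρ_O + 2·0.14, so 0.732 = (0.71 + ρ_O + 0.28) / 2.280.
ρ_O = 0.732·2.280 − 0.71 − 0.28 = 0.679.

0.679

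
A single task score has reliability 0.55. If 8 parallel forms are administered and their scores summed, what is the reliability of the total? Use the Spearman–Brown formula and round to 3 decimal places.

0.907

ρ_k = kρ / (1 + (k−1)ρ) = 8·0.55 / (1 + 7·0.55) = 4.400 / 4.850 = 0.907.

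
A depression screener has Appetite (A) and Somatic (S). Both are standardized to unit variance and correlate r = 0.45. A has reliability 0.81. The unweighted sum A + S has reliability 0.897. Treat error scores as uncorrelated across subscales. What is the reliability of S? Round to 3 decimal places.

0.891

Var(A+S) = 2 + 2·0.45 = 2.900.
True-score variance = ρ_A + ρ_S + 2·0.45, so 0.897 = (0.81 + ρ_S + 0.90) / 2.900.
ρ_S = 0.897·2.900 − 0.81 − 0.90 = 0.891.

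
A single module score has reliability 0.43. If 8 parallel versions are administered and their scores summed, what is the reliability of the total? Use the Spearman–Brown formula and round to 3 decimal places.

0.858

ρ_k = kρ / (1 + (k−1)ρ) = 8·0.43 / (1 + 7·0.43) = 3.440 / 4.010 = 0.858.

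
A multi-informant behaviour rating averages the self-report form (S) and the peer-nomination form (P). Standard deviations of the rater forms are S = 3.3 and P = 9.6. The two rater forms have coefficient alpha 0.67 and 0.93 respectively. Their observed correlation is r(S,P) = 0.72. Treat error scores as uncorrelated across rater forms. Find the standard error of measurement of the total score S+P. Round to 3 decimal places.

3.169

Var(total) = 103.05 + 45.6192 = 148.669.
True-score variance = 93.0051 + 45.6192 = 138.624, so reliability = 0.9324.
Error variance = 148.669 − 138.624 = 10.0449; SEM = √10.0449 = 3.169.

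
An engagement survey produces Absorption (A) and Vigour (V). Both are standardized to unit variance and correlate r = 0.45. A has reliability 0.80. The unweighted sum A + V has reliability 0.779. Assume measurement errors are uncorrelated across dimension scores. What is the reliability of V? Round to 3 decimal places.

0.559

Var(A+V) = 2 + 2·0.45 = 2.900.
True-score variance = ρ_A + ρ_V + 2·0.45, so 0.779 = (0.80 + ρ_V + 0.90) / 2.900.
ρ_V = 0.779·2.900 − 0.80 − 0.90 = 0.559.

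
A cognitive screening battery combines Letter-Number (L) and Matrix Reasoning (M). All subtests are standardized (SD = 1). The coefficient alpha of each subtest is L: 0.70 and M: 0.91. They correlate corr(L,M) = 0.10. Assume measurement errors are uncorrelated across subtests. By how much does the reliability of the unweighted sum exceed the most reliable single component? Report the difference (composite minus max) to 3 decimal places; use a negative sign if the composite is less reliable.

-0.087

Var(sum) = 2 + 0.2 = 2.2; true-score variance = 1.61 + 0.2 = 1.81; composite reliability = 0.8227.
Max component reliability = 0.9100.
Difference = 0.8227 − 0.9100 = -0.087.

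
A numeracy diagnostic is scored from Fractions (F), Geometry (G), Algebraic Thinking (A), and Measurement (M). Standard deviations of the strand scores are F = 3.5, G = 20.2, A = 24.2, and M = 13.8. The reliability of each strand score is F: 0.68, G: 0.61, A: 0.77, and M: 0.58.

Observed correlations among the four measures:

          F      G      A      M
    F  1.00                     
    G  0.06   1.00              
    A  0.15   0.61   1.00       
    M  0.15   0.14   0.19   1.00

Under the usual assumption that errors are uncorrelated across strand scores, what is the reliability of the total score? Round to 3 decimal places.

0.815

Var(F+G+A+M) = 3.5² + 20.2² + 24.2² + 13.8² + 2·[3.5·20.2·0.06 + 3.5·24.2·0.15 + 3.5·13.8·0.15 + 20.2·24.2·0.61 + 20.2·13.8·0.14 + 24.2·13.8·0.19] = 1196.37 + 849.726 = 2046.1.
Because errors are independent across components, Cov(Tᵢ,Tⱼ) = Cov(Xᵢ,Xⱼ); the off-diagonal part of the true-score variance is the same as above.
True-score variance = [3.5²·0.68 + 20.2²·0.61 + 24.2²·0.77 + 13.8²·0.58] + 849.726 = 818.632 + 849.726 = 1668.36.
Reliability = 1668.36 / 2046.1 = 0.815.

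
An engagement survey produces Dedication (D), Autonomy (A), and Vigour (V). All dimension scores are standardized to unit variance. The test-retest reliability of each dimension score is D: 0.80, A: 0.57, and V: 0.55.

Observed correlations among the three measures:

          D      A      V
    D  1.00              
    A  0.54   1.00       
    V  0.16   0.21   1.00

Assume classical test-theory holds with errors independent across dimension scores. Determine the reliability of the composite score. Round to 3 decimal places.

Var(D+A+V) = 3 + 2·[0.54 + 0.16 + 0.21] = 3 + 1.82 = 4.82.
With uncorrelated errors the cross-covariances are all true-score covariance, so they carry over unchanged; only the diagonal terms shrink to ρᵢσᵢ².
True-score variance = [0.80 + 0.57 + 0.55] + 1.82 = 1.92 + 1.82 = 3.74.
Reliability = 3.74 / 4.82 = 0.776.

0.776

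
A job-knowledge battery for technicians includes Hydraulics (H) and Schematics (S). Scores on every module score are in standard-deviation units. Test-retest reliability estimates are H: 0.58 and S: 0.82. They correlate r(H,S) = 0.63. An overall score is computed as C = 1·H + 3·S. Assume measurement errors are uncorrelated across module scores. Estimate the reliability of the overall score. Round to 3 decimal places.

Var(C) = 1 + 3² + 2·[3·0.63] = 10 + 3.78 = 13.78.
With uncorrelated errors the cross-covariances are all true-score covariance, so they carry over unchanged; only the diagonal terms shrink to ρᵢσᵢ².
True-score variance = [0.58 + 3²·0.82] + 3.78 = 7.96 + 3.78 = 11.74.
Reliability = 11.74 / 13.78 = 0.852.

0.852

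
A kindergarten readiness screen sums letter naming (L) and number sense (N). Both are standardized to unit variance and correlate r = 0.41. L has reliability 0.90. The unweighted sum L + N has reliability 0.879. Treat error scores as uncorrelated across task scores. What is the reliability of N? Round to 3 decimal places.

Var(L+N) = 2 + 2·0.41 = 2.820.
True-score variance = ρ_L + ρ_N + 2·0.41, so 0.879 = (0.90 + ρ_N + 0.82) / 2.820.
ρ_N = 0.879·2.820 − 0.90 − 0.82 = 0.759.

0.759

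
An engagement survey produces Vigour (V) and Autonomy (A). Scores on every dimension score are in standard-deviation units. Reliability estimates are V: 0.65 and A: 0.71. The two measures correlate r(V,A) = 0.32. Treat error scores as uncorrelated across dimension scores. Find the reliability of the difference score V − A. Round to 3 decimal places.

Var(V−A) = 1 + 1 − 2·0.32 = 2 − 0.64 = 1.36.
Under uncorrelated errors the observed covariances equal the true-score covariances, so only the own-variance terms attenuate.
True-score variance = [0.65 + 0.71] − 0.64 = 1.36 − 0.64 = 0.72.
Reliability = 0.72 / 1.36 = 0.529.

0.529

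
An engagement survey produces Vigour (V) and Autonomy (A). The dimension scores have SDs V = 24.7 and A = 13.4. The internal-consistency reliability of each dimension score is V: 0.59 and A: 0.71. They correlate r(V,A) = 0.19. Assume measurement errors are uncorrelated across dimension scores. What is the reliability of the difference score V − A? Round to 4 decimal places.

0.5448

Var(V−A) = 24.7² + 13.4² − 2·24.7·13.4·0.19 = 789.65 − 125.772 = 663.878.
Under uncorrelated errors the observed covariances equal the true-score covariances, so only the own-variance terms attenuate.
True-score variance = [24.7²·0.59 + 13.4²·0.71] − 125.772 = 487.441 − 125.772 = 361.668.
Reliability = 361.668 / 663.878 = 0.5448.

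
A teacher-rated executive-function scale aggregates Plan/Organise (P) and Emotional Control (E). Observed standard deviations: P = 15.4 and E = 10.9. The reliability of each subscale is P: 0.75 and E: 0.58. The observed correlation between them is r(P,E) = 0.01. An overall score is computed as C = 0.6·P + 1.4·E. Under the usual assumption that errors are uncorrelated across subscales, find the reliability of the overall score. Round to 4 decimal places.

0.6289

Var(C) = 0.6²·15.4² + 1.4²·10.9² + 2·[0.84·15.4·10.9·0.01] = 318.245 + 2.82005 = 321.065.
With uncorrelated errors the cross-covariances are all true-score covariance, so they carry over unchanged; only the diagonal terms shrink to ρᵢσᵢ².
True-score variance = [0.6²·15.4²·0.75 + 1.4²·10.9²·0.58] + 2.82005 = 199.096 + 2.82005 = 201.916.
Reliability = 201.916 / 321.065 = 0.6289.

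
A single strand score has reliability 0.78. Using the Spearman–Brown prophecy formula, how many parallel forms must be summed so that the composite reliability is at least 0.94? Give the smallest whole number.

5

k ≥ ρ*(1−ρ₁)/(ρ₁(1−ρ*)) = 0.94·0.22 / (0.78·0.06) = 4.419.
Smallest integer k = 5.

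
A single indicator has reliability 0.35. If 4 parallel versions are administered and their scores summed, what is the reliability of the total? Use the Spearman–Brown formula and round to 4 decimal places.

0.6829

ρ_k = kρ / (1 + (k−1)ρ) = 4·0.35 / (1 + 3·0.35) = 1.400 / 2.050 = 0.6829.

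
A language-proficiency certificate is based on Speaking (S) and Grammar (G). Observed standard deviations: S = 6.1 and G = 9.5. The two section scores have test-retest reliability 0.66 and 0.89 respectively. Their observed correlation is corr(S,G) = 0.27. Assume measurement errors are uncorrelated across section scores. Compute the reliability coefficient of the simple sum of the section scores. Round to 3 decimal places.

0.858

Var(S+G) = 6.1² + 9.5² + 2·[6.1·9.5·0.27] = 127.46 + 31.293 = 158.753.
Under uncorrelated errors the observed covariances equal the true-score covariances, so only the own-variance terms attenuate.
True-score variance = [6.1²·0.66 + 9.5²·0.89] + 31.293 = 104.881 + 31.293 = 136.174.
Reliability = 136.174 / 158.753 = 0.858.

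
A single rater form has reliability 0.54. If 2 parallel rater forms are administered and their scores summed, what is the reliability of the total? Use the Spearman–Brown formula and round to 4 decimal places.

0.7013

ρ_k = kρ / (1 + (k−1)ρ) = 2·0.54 / (1 + 1·0.54) = 1.080 / 1.540 = 0.7013.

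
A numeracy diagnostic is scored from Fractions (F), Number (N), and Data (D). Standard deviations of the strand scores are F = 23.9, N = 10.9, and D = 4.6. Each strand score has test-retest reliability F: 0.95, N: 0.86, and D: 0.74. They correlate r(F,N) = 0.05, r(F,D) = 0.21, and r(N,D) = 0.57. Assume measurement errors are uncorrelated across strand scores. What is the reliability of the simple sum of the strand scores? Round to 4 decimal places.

0.9397

Var(F+N+D) = 23.9² + 10.9² + 4.6² + 2·[23.9·10.9·0.05 + 23.9·4.6·0.21 + 10.9·4.6·0.57] = 711.18 + 129.385 = 840.565.
Under uncorrelated errors the observed covariances equal the true-score covariances, so only the own-variance terms attenuate.
True-score variance = [23.9²·0.95 + 10.9²·0.86 + 4.6²·0.74] + 129.385 = 660.484 + 129.385 = 789.87.
Reliability = 789.87 / 840.565 = 0.9397.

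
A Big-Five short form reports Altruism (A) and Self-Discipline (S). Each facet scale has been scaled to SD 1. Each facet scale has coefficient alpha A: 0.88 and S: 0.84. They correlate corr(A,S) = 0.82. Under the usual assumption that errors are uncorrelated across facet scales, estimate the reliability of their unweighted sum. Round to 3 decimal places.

0.923

Var(A+S) = 2 + 2·[0.82] = 2 + 1.64 = 3.64.
Under uncorrelated errors the observed covariances equal the true-score covariances, so only the own-variance terms attenuate.
True-score variance = [0.88 + 0.84] + 1.64 = 1.72 + 1.64 = 3.36.
Reliability = 3.36 / 3.64 = 0.923.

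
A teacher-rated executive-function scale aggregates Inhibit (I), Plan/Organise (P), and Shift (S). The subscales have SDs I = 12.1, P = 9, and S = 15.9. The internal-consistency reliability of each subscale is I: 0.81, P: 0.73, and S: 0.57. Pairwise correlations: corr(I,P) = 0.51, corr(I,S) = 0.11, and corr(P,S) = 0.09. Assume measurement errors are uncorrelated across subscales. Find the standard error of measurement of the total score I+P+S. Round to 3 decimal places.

12.586

Var(total) = 480.22 + 179.162 = 659.382.
True-score variance = 321.824 + 179.162 = 500.986, so reliability = 0.7598.
Error variance = 659.382 − 500.986 = 158.396; SEM = √158.396 = 12.586.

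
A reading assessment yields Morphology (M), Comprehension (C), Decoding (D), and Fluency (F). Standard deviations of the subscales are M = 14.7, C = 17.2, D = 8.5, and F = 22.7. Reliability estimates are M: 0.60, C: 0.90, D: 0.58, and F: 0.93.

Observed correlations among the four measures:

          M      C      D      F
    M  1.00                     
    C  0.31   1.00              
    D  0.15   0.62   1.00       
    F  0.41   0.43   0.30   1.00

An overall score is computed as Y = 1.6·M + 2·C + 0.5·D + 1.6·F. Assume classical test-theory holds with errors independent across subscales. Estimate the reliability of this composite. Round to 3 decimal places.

Var(Y) = 1.6²·14.7² + 2²·17.2² + 0.5²·8.5² + 1.6²·22.7² + 2·[3.2·14.7·17.2·0.31 + 0.8·14.7·8.5·0.15 + 2.56·14.7·22.7·0.41 + 17.2·8.5·0.62 + 3.2·17.2·22.7·0.43 + 0.8·8.5·22.7·0.30] = 3073.76 + 2580.5 = 5654.25.
Because errors are independent across components, Cov(Tᵢ,Tⱼ) = Cov(Xᵢ,Xⱼ); the off-diagonal part of the true-score variance is the same as above.
True-score variance = [1.6²·14.7²·0.60 + 2²·17.2²·0.90 + 0.5²·8.5²·0.58 + 1.6²·22.7²·0.93] + 2580.5 = 2634.22 + 2580.5 = 5214.72.
Reliability = 5214.72 / 5654.25 = 0.922.

0.922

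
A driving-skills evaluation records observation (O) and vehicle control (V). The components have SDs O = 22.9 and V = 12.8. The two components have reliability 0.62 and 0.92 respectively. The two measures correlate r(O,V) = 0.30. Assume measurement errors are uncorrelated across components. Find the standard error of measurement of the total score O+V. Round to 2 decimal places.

Var(total) = 688.25 + 175.872 = 864.122.
True-score variance = 475.867 + 175.872 = 651.739, so reliability = 0.7542.
Error variance = 864.122 − 651.739 = 212.383; SEM = √212.383 = 14.57.

14.57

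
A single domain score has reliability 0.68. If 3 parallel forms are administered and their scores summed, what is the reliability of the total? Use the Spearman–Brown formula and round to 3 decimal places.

0.864

ρ_k = kρ / (1 + (k−1)ρ) = 3·0.68 / (1 + 2·0.68) = 2.040 / 2.360 = 0.864.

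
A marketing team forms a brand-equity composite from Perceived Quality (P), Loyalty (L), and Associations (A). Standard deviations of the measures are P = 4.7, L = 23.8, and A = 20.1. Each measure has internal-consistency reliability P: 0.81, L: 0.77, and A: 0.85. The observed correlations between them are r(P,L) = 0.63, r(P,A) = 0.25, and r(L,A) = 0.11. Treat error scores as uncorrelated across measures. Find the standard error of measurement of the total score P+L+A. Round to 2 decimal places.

13.97

Var(total) = 992.54 + 293.422 = 1285.96.
True-score variance = 797.46 + 293.422 = 1090.88, so reliability = 0.8483.
Error variance = 1285.96 − 1090.88 = 195.08; SEM = √195.08 = 13.97.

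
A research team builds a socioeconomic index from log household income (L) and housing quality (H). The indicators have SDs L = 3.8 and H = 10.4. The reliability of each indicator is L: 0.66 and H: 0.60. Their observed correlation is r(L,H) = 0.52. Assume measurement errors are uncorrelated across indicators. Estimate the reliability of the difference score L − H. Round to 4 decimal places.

0.4089

Var(L−H) = 3.8² + 10.4² − 2·3.8·10.4·0.52 = 122.6 − 41.1008 = 81.4992.
Because errors are independent across components, Cov(Tᵢ,Tⱼ) = Cov(Xᵢ,Xⱼ); the off-diagonal part of the true-score variance is the same as above.
True-score variance = [3.8²·0.66 + 10.4²·0.60] − 41.1008 = 74.4264 − 41.1008 = 33.3256.
Reliability = 33.3256 / 81.4992 = 0.4089.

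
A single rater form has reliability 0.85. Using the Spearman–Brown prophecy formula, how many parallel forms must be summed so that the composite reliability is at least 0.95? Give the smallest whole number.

k ≥ ρ*(1−ρ₁)/(ρ₁(1−ρ*)) = 0.95·0.15 / (0.85·0.05) = 3.353.
Smallest integer k = 4.

4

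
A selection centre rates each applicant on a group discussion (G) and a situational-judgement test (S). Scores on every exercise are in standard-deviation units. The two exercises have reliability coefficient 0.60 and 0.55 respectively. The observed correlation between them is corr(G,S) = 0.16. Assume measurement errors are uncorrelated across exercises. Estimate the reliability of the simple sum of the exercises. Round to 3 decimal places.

Var(G+S) = 2 + 2·[0.16] = 2 + 0.32 = 2.32.
Under uncorrelated errors the observed covariances equal the true-score covariances, so only the own-variance terms attenuate.
True-score variance = [0.60 + 0.55] + 0.32 = 1.15 + 0.32 = 1.47.
Reliability = 1.47 / 2.32 = 0.634.

0.634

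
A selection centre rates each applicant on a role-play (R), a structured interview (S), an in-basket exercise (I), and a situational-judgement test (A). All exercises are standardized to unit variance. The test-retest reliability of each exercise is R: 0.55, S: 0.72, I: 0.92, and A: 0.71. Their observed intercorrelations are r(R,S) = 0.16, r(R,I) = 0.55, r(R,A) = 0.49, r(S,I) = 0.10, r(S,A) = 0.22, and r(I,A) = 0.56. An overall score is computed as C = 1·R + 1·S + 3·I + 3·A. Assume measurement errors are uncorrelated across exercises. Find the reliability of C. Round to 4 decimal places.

0.8947

Var(C) = 1 + 1 + 3² + 3² + 2·[0.16 + 3·0.55 + 3·0.49 + 3·0.10 + 3·0.22 + 9·0.56] = 20 + 18.56 = 38.56.
Because errors are independent across components, Cov(Tᵢ,Tⱼ) = Cov(Xᵢ,Xⱼ); the off-diagonal part of the true-score variance is the same as above.
True-score variance = [0.55 + 0.72 + 3²·0.92 + 3²·0.71] + 18.56 = 15.94 + 18.56 = 34.5.
Reliability = 34.5 / 38.56 = 0.8947.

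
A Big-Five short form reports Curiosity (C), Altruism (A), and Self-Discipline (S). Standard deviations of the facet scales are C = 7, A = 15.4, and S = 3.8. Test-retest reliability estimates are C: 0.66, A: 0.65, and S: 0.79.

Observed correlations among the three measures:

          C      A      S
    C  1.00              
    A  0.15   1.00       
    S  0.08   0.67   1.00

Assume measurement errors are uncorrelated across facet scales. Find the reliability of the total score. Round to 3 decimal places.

0.753

Var(C+A+S) = 7² + 15.4² + 3.8² + 2·[7·15.4·0.15 + 7·3.8·0.08 + 15.4·3.8·0.67] = 300.6 + 115.013 = 415.613.
With uncorrelated errors the cross-covariances are all true-score covariance, so they carry over unchanged; only the diagonal terms shrink to ρᵢσᵢ².
True-score variance = [7²·0.66 + 15.4²·0.65 + 3.8²·0.79] + 115.013 = 197.902 + 115.013 = 312.914.
Reliability = 312.914 / 415.613 = 0.753.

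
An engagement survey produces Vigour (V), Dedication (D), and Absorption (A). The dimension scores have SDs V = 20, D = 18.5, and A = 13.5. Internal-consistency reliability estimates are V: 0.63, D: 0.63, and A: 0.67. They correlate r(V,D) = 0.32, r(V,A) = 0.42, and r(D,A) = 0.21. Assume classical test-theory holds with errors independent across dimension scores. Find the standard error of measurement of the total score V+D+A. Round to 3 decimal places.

Var(total) = 924.5 + 568.495 = 1492.99.
True-score variance = 589.725 + 568.495 = 1158.22, so reliability = 0.7758.
Error variance = 1492.99 − 1158.22 = 334.775; SEM = √334.775 = 18.297.

18.297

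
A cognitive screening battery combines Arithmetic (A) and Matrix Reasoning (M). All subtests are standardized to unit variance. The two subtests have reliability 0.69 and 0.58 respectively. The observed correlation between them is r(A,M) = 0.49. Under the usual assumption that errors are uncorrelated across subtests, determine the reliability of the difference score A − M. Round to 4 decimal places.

Var(A−M) = 1 + 1 − 2·0.49 = 2 − 0.98 = 1.02.
Because errors are independent across components, Cov(Tᵢ,Tⱼ) = Cov(Xᵢ,Xⱼ); the off-diagonal part of the true-score variance is the same as above.
True-score variance = [0.69 + 0.58] − 0.98 = 1.27 − 0.98 = 0.29.
Reliability = 0.29 / 1.02 = 0.2843.

0.2843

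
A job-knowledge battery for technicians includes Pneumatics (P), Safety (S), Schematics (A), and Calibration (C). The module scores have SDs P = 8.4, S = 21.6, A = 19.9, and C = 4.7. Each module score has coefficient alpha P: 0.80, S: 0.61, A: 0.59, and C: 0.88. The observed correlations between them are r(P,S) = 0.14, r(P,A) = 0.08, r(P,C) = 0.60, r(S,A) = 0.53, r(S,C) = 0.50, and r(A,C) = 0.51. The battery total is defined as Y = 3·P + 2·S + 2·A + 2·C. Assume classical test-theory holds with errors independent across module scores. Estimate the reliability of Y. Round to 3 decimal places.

Var(Y) = 3²·8.4² + 2²·21.6² + 2²·19.9² + 2²·4.7² + 2·[6·8.4·21.6·0.14 + 6·8.4·19.9·0.08 + 6·8.4·4.7·0.60 + 4·21.6·19.9·0.53 + 4·21.6·4.7·0.50 + 4·19.9·4.7·0.51] = 4173.68 + 3359.75 = 7533.43.
Under uncorrelated errors the observed covariances equal the true-score covariances, so only the own-variance terms attenuate.
True-score variance = [3²·8.4²·0.80 + 2²·21.6²·0.61 + 2²·19.9²·0.59 + 2²·4.7²·0.88] + 3359.75 = 2658.78 + 3359.75 = 6018.53.
Reliability = 6018.53 / 7533.43 = 0.799.

0.799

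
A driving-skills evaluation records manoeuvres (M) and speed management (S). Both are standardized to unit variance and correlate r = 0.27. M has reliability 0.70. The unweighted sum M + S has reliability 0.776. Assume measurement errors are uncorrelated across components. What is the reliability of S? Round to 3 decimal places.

0.731

Var(M+S) = 2 + 2·0.27 = 2.540.
True-score variance = ρ_M + ρ_S + 2·0.27, so 0.776 = (0.70 + ρ_S + 0.54) / 2.540.
ρ_S = 0.776·2.540 − 0.70 − 0.54 = 0.731.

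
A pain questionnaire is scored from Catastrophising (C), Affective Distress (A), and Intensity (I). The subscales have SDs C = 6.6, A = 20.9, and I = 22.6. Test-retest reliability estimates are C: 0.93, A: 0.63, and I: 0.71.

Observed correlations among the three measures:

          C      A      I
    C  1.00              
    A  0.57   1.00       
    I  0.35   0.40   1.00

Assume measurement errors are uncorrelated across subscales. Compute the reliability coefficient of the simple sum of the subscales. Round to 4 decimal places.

0.8082

Var(C+A+I) = 6.6² + 20.9² + 22.6² + 2·[6.6·20.9·0.57 + 6.6·22.6·0.35 + 20.9·22.6·0.40] = 991.13 + 639.536 = 1630.67.
Under uncorrelated errors the observed covariances equal the true-score covariances, so only the own-variance terms attenuate.
True-score variance = [6.6²·0.93 + 20.9²·0.63 + 22.6²·0.71] + 639.536 = 678.341 + 639.536 = 1317.88.
Reliability = 1317.88 / 1630.67 = 0.8082.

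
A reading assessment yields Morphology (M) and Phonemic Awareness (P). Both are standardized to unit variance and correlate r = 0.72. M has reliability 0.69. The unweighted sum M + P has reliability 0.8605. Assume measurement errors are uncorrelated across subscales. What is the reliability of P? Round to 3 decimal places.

0.830

Var(M+P) = 2 + 2·0.72 = 3.440.
True-score variance = ρ_M + ρ_P + 2·0.72, so 0.8605 = (0.69 + ρ_P + 1.44) / 3.440.
ρ_P = 0.8605·3.440 − 0.69 − 1.44 = 0.830.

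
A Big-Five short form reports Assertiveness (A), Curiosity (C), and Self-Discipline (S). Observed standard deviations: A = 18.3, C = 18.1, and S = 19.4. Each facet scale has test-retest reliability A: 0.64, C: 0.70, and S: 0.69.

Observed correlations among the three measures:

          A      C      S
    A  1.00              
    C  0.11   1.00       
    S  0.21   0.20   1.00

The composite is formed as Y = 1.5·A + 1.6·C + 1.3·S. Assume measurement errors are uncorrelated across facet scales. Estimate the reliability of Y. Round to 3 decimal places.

0.759

Var(Y) = 1.5²·18.3² + 1.6²·18.1² + 1.3²·19.4² + 2·[2.4·18.3·18.1·0.11 + 1.95·18.3·19.4·0.21 + 2.08·18.1·19.4·0.20] = 2228.23 + 757.799 = 2986.03.
With uncorrelated errors the cross-covariances are all true-score covariance, so they carry over unchanged; only the diagonal terms shrink to ρᵢσᵢ².
True-score variance = [1.5²·18.3²·0.64 + 1.6²·18.1²·0.70 + 1.3²·19.4²·0.69] + 757.799 = 1508.19 + 757.799 = 2265.99.
Reliability = 2265.99 / 2986.03 = 0.759.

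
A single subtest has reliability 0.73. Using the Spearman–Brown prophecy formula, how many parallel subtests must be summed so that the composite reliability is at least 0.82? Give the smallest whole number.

2

k ≥ ρ*(1−ρ₁)/(ρ₁(1−ρ*)) = 0.82·0.27 / (0.73·0.18) = 1.685.
Smallest integer k = 2.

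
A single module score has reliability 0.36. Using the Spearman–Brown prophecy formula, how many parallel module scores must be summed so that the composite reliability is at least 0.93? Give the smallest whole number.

k ≥ ρ*(1−ρ₁)/(ρ₁(1−ρ*)) = 0.93·0.64 / (0.36·0.07) = 23.619.
Smallest integer k = 24.

24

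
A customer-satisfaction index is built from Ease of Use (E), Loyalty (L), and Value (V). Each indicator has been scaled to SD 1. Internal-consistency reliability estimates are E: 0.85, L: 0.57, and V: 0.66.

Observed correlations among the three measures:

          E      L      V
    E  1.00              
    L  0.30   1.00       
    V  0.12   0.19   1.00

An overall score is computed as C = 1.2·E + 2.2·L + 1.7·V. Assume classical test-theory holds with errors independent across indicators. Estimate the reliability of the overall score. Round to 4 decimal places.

Var(C) = 1.2² + 2.2² + 1.7² + 2·[2.64·0.30 + 2.04·0.12 + 3.74·0.19] = 9.17 + 3.4948 = 12.6648.
Because errors are independent across components, Cov(Tᵢ,Tⱼ) = Cov(Xᵢ,Xⱼ); the off-diagonal part of the true-score variance is the same as above.
True-score variance = [1.2²·0.85 + 2.2²·0.57 + 1.7²·0.66] + 3.4948 = 5.8902 + 3.4948 = 9.385.
Reliability = 9.385 / 12.6648 = 0.7410.

0.7410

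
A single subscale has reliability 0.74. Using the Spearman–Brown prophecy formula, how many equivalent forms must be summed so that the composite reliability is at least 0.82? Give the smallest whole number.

k ≥ ρ*(1−ρ₁)/(ρ₁(1−ρ*)) = 0.82·0.26 / (0.74·0.18) = 1.601.
Smallest integer k = 2.

2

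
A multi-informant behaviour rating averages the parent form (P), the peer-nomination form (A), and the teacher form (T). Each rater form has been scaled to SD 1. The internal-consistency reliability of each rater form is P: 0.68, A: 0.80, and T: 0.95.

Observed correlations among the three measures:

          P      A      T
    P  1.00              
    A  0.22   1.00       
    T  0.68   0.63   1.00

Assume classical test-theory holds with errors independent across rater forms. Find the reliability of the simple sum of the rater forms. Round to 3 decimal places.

Var(P+A+T) = 3 + 2·[0.22 + 0.68 + 0.63] = 3 + 3.06 = 6.06.
Because errors are independent across components, Cov(Tᵢ,Tⱼ) = Cov(Xᵢ,Xⱼ); the off-diagonal part of the true-score variance is the same as above.
True-score variance = [0.68 + 0.80 + 0.95] + 3.06 = 2.43 + 3.06 = 5.49.
Reliability = 5.49 / 6.06 = 0.906.

0.906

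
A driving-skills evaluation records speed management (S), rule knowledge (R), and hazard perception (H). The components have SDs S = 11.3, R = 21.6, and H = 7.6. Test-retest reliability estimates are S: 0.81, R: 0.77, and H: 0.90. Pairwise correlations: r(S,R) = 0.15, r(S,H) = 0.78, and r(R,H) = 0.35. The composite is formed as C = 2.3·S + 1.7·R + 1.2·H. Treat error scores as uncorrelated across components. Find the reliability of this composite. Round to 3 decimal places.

0.851

Var(C) = 2.3²·11.3² + 1.7²·21.6² + 1.2²·7.6² + 2·[3.91·11.3·21.6·0.15 + 2.76·11.3·7.6·0.78 + 2.04·21.6·7.6·0.35] = 2107.01 + 890.491 = 2997.5.
With uncorrelated errors the cross-covariances are all true-score covariance, so they carry over unchanged; only the diagonal terms shrink to ρᵢσᵢ².
True-score variance = [2.3²·11.3²·0.81 + 1.7²·21.6²·0.77 + 1.2²·7.6²·0.90] + 890.491 = 1660.23 + 890.491 = 2550.72.
Reliability = 2550.72 / 2997.5 = 0.851.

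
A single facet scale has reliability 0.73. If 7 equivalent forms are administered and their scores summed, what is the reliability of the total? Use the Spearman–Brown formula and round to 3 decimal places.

ρ_k = kρ / (1 + (k−1)ρ) = 7·0.73 / (1 + 6·0.73) = 5.110 / 5.380 = 0.950.

0.950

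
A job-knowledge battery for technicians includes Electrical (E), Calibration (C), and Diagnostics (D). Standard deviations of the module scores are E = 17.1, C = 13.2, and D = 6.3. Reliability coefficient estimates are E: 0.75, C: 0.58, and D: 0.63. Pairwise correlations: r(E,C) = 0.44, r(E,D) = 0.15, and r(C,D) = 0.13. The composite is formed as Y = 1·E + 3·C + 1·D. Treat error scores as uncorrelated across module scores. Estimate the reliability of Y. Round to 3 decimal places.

Var(Y) = 17.1² + 3²·13.2² + 6.3² + 2·[3·17.1·13.2·0.44 + 17.1·6.3·0.15 + 3·13.2·6.3·0.13] = 1900.26 + 693.085 = 2593.34.
With uncorrelated errors the cross-covariances are all true-score covariance, so they carry over unchanged; only the diagonal terms shrink to ρᵢσᵢ².
True-score variance = [17.1²·0.75 + 3²·13.2²·0.58 + 6.3²·0.63] + 693.085 = 1153.84 + 693.085 = 1846.93.
Reliability = 1846.93 / 2593.34 = 0.712.

0.712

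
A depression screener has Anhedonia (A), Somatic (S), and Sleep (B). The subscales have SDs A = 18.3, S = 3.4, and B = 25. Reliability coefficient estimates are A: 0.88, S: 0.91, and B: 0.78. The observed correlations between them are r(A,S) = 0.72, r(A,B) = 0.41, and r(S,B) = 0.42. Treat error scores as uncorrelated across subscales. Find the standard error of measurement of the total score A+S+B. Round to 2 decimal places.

13.37

Var(total) = 971.45 + 536.147 = 1507.6.
True-score variance = 792.723 + 536.147 = 1328.87, so reliability = 0.8814.
Error variance = 1507.6 − 1328.87 = 178.727; SEM = √178.727 = 13.37.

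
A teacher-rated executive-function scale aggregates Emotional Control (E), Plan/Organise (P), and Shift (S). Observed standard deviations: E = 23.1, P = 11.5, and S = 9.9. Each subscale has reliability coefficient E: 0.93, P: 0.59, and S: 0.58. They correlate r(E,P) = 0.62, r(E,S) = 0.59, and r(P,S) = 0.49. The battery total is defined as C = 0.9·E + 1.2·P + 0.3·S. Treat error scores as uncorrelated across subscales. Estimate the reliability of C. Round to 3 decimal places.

Var(C) = 0.9²·23.1² + 1.2²·11.5² + 0.3²·9.9² + 2·[1.08·23.1·11.5·0.62 + 0.27·23.1·9.9·0.59 + 0.36·11.5·9.9·0.49] = 631.485 + 468.785 = 1100.27.
With uncorrelated errors the cross-covariances are all true-score covariance, so they carry over unchanged; only the diagonal terms shrink to ρᵢσᵢ².
True-score variance = [0.9²·23.1²·0.93 + 1.2²·11.5²·0.59 + 0.3²·9.9²·0.58] + 468.785 = 519.444 + 468.785 = 988.23.
Reliability = 988.23 / 1100.27 = 0.898.

0.898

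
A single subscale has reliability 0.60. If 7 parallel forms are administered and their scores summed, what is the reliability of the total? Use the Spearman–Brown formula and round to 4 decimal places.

0.9130

ρ_k = kρ / (1 + (k−1)ρ) = 7·0.60 / (1 + 6·0.60) = 4.200 / 4.600 = 0.9130.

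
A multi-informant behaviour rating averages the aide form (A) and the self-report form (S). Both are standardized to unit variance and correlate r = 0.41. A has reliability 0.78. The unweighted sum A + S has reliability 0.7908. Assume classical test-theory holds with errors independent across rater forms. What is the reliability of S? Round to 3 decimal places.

Var(A+S) = 2 + 2·0.41 = 2.820.
True-score variance = ρ_A + ρ_S + 2·0.41, so 0.7908 = (0.78 + ρ_S + 0.82) / 2.820.
ρ_S = 0.7908·2.820 − 0.78 − 0.82 = 0.630.

0.630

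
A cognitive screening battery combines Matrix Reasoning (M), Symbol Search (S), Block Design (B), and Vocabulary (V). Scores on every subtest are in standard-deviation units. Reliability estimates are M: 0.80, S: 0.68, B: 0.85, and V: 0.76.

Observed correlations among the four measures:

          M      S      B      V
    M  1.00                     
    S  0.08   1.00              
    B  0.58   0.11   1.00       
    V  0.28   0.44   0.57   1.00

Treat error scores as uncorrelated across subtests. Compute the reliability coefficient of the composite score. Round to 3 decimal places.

0.888

Var(M+S+B+V) = 4 + 2·[0.08 + 0.58 + 0.28 + 0.11 + 0.44 + 0.57] = 4 + 4.12 = 8.12.
Under uncorrelated errors the observed covariances equal the true-score covariances, so only the own-variance terms attenuate.
True-score variance = [0.80 + 0.68 + 0.85 + 0.76] + 4.12 = 3.09 + 4.12 = 7.21.
Reliability = 7.21 / 8.12 = 0.888.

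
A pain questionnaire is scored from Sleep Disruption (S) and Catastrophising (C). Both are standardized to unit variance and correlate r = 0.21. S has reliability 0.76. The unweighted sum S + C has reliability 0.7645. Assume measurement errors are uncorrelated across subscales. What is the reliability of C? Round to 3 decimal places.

0.670

Var(S+C) = 2 + 2·0.21 = 2.420.
True-score variance = ρ_S + ρ_C + 2·0.21, so 0.7645 = (0.76 + ρ_C + 0.42) / 2.420.
ρ_C = 0.7645·2.420 − 0.76 − 0.42 = 0.670.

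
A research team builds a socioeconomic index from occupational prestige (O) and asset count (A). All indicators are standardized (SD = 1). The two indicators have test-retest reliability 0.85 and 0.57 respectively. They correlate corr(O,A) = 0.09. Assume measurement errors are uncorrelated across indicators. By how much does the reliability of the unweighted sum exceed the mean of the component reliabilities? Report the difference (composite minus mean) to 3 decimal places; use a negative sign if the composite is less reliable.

0.024

Var(sum) = 2 + 0.18 = 2.18; true-score variance = 1.42 + 0.18 = 1.6; composite reliability = 0.7339.
Mean component reliability = 0.7100.
Difference = 0.7339 − 0.7100 = 0.024.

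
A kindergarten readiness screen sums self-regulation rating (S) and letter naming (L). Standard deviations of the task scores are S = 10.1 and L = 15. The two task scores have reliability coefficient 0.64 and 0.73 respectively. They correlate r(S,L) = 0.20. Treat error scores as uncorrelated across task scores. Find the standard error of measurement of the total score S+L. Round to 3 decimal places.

9.873

Var(total) = 327.01 + 60.6 = 387.61.
True-score variance = 229.536 + 60.6 = 290.136, so reliability = 0.7485.
Error variance = 387.61 − 290.136 = 97.4736; SEM = √97.4736 = 9.873.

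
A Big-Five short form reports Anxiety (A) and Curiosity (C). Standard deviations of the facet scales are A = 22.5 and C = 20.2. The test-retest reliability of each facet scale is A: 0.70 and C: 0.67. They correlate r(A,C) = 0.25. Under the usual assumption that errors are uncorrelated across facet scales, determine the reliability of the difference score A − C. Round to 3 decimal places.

Var(A−C) = 22.5² + 20.2² − 2·22.5·20.2·0.25 = 914.29 − 227.25 = 687.04.
Because errors are independent across components, Cov(Tᵢ,Tⱼ) = Cov(Xᵢ,Xⱼ); the off-diagonal part of the true-score variance is the same as above.
True-score variance = [22.5²·0.70 + 20.2²·0.67] − 227.25 = 627.762 − 227.25 = 400.512.
Reliability = 400.512 / 687.04 = 0.583.

0.583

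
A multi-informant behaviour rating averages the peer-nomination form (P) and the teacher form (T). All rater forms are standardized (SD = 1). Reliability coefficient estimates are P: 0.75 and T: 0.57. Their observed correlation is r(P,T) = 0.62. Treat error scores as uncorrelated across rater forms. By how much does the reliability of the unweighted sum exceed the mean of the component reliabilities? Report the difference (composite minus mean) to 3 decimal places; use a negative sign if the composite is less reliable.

0.130

Var(sum) = 2 + 1.24 = 3.24; true-score variance = 1.32 + 1.24 = 2.56; composite reliability = 0.7901.
Mean component reliability = 0.6600.
Difference = 0.7901 − 0.6600 = 0.130.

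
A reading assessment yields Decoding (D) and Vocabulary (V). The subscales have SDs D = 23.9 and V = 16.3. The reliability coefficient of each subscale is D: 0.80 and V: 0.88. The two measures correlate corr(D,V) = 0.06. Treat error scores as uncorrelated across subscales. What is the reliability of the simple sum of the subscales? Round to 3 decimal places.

Var(D+V) = 23.9² + 16.3² + 2·[23.9·16.3·0.06] = 836.9 + 46.7484 = 883.648.
Under uncorrelated errors the observed covariances equal the true-score covariances, so only the own-variance terms attenuate.
True-score variance = [23.9²·0.80 + 16.3²·0.88] + 46.7484 = 690.775 + 46.7484 = 737.524.
Reliability = 737.524 / 883.648 = 0.835.

0.835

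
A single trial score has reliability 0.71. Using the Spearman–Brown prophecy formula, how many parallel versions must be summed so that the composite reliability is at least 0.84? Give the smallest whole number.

3

k ≥ ρ*(1−ρ₁)/(ρ₁(1−ρ*)) = 0.84·0.29 / (0.71·0.16) = 2.144.
Smallest integer k = 3.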